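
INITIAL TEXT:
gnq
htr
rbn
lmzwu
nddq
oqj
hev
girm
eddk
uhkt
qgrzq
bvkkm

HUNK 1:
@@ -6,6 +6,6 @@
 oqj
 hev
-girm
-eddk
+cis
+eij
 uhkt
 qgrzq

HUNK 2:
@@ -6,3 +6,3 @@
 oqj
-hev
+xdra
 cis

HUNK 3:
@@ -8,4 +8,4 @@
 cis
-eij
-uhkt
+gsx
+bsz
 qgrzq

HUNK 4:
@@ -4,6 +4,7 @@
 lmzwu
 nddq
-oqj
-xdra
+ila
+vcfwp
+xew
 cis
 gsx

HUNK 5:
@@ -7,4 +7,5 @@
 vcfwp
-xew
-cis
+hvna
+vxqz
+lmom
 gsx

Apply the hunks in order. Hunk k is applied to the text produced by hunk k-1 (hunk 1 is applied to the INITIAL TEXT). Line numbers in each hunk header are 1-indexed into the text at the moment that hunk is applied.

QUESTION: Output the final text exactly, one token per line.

Hunk 1: at line 6 remove [girm,eddk] add [cis,eij] -> 12 lines: gnq htr rbn lmzwu nddq oqj hev cis eij uhkt qgrzq bvkkm
Hunk 2: at line 6 remove [hev] add [xdra] -> 12 lines: gnq htr rbn lmzwu nddq oqj xdra cis eij uhkt qgrzq bvkkm
Hunk 3: at line 8 remove [eij,uhkt] add [gsx,bsz] -> 12 lines: gnq htr rbn lmzwu nddq oqj xdra cis gsx bsz qgrzq bvkkm
Hunk 4: at line 4 remove [oqj,xdra] add [ila,vcfwp,xew] -> 13 lines: gnq htr rbn lmzwu nddq ila vcfwp xew cis gsx bsz qgrzq bvkkm
Hunk 5: at line 7 remove [xew,cis] add [hvna,vxqz,lmom] -> 14 lines: gnq htr rbn lmzwu nddq ila vcfwp hvna vxqz lmom gsx bsz qgrzq bvkkm

Answer: gnq
htr
rbn
lmzwu
nddq
ila
vcfwp
hvna
vxqz
lmom
gsx
bsz
qgrzq
bvkkm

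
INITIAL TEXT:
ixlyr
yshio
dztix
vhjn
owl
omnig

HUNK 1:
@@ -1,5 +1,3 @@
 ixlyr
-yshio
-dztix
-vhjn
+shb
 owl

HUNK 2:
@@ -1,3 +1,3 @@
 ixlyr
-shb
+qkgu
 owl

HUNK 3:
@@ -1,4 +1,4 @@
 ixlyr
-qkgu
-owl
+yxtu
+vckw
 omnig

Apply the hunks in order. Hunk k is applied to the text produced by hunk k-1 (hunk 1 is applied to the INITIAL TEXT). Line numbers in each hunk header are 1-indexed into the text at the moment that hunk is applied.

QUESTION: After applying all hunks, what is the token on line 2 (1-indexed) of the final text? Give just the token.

Hunk 1: at line 1 remove [yshio,dztix,vhjn] add [shb] -> 4 lines: ixlyr shb owl omnig
Hunk 2: at line 1 remove [shb] add [qkgu] -> 4 lines: ixlyr qkgu owl omnig
Hunk 3: at line 1 remove [qkgu,owl] add [yxtu,vckw] -> 4 lines: ixlyr yxtu vckw omnig
Final line 2: yxtu

Answer: yxtu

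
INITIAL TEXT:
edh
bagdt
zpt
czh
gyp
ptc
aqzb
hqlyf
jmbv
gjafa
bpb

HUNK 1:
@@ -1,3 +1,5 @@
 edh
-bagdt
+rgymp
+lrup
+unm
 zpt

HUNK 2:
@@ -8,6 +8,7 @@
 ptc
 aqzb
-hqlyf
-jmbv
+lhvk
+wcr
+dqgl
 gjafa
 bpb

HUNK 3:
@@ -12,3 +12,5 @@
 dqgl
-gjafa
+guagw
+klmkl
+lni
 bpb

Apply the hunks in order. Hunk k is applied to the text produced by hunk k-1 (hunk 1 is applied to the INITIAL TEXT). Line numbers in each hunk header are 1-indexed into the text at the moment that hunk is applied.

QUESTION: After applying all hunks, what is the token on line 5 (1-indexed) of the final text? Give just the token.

Answer: zpt

Derivation:
Hunk 1: at line 1 remove [bagdt] add [rgymp,lrup,unm] -> 13 lines: edh rgymp lrup unm zpt czh gyp ptc aqzb hqlyf jmbv gjafa bpb
Hunk 2: at line 8 remove [hqlyf,jmbv] add [lhvk,wcr,dqgl] -> 14 lines: edh rgymp lrup unm zpt czh gyp ptc aqzb lhvk wcr dqgl gjafa bpb
Hunk 3: at line 12 remove [gjafa] add [guagw,klmkl,lni] -> 16 lines: edh rgymp lrup unm zpt czh gyp ptc aqzb lhvk wcr dqgl guagw klmkl lni bpb
Final line 5: zpt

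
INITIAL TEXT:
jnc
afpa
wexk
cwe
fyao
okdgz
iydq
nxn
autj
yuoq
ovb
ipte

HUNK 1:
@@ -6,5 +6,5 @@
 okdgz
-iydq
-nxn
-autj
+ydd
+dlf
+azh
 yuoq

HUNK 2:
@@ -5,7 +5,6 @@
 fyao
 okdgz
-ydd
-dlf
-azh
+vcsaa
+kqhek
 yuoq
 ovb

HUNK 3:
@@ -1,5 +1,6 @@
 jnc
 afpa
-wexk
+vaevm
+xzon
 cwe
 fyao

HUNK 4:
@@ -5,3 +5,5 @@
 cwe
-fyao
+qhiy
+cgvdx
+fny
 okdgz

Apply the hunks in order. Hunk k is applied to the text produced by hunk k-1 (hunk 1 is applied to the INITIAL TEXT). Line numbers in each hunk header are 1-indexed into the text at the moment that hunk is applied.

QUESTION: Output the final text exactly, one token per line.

Hunk 1: at line 6 remove [iydq,nxn,autj] add [ydd,dlf,azh] -> 12 lines: jnc afpa wexk cwe fyao okdgz ydd dlf azh yuoq ovb ipte
Hunk 2: at line 5 remove [ydd,dlf,azh] add [vcsaa,kqhek] -> 11 lines: jnc afpa wexk cwe fyao okdgz vcsaa kqhek yuoq ovb ipte
Hunk 3: at line 1 remove [wexk] add [vaevm,xzon] -> 12 lines: jnc afpa vaevm xzon cwe fyao okdgz vcsaa kqhek yuoq ovb ipte
Hunk 4: at line 5 remove [fyao] add [qhiy,cgvdx,fny] -> 14 lines: jnc afpa vaevm xzon cwe qhiy cgvdx fny okdgz vcsaa kqhek yuoq ovb ipte

Answer: jnc
afpa
vaevm
xzon
cwe
qhiy
cgvdx
fny
okdgz
vcsaa
kqhek
yuoq
ovb
ipte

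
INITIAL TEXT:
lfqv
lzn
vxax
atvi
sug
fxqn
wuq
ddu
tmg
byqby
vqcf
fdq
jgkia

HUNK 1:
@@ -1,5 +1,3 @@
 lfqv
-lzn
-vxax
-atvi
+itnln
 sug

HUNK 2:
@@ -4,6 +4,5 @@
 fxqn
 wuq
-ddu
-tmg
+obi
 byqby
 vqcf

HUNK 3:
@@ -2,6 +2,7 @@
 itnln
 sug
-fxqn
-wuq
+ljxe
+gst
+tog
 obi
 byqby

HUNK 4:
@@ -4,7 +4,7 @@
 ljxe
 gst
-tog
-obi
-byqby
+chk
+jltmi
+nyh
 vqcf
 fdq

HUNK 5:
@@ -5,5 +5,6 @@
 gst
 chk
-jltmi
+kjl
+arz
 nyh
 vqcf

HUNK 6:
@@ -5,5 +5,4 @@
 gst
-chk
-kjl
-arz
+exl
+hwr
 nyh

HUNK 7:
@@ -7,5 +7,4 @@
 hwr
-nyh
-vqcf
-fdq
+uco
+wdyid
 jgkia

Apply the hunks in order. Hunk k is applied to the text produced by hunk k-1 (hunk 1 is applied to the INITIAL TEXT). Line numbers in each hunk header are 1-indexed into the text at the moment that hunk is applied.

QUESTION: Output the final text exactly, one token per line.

Answer: lfqv
itnln
sug
ljxe
gst
exl
hwr
uco
wdyid
jgkia

Derivation:
Hunk 1: at line 1 remove [lzn,vxax,atvi] add [itnln] -> 11 lines: lfqv itnln sug fxqn wuq ddu tmg byqby vqcf fdq jgkia
Hunk 2: at line 4 remove [ddu,tmg] add [obi] -> 10 lines: lfqv itnln sug fxqn wuq obi byqby vqcf fdq jgkia
Hunk 3: at line 2 remove [fxqn,wuq] add [ljxe,gst,tog] -> 11 lines: lfqv itnln sug ljxe gst tog obi byqby vqcf fdq jgkia
Hunk 4: at line 4 remove [tog,obi,byqby] add [chk,jltmi,nyh] -> 11 lines: lfqv itnln sug ljxe gst chk jltmi nyh vqcf fdq jgkia
Hunk 5: at line 5 remove [jltmi] add [kjl,arz] -> 12 lines: lfqv itnln sug ljxe gst chk kjl arz nyh vqcf fdq jgkia
Hunk 6: at line 5 remove [chk,kjl,arz] add [exl,hwr] -> 11 lines: lfqv itnln sug ljxe gst exl hwr nyh vqcf fdq jgkia
Hunk 7: at line 7 remove [nyh,vqcf,fdq] add [uco,wdyid] -> 10 lines: lfqv itnln sug ljxe gst exl hwr uco wdyid jgkia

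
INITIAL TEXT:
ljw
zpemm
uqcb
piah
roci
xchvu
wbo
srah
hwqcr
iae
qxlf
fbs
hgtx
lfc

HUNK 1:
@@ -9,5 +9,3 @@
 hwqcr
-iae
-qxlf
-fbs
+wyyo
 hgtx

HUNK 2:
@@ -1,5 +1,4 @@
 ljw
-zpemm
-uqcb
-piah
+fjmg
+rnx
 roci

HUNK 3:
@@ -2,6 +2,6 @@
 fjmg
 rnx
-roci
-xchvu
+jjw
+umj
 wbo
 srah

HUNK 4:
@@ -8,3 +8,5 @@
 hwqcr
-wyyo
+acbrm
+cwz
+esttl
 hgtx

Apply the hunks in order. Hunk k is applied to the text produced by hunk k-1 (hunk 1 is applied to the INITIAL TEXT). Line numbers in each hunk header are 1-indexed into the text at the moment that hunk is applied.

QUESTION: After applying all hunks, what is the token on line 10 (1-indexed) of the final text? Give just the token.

Answer: cwz

Derivation:
Hunk 1: at line 9 remove [iae,qxlf,fbs] add [wyyo] -> 12 lines: ljw zpemm uqcb piah roci xchvu wbo srah hwqcr wyyo hgtx lfc
Hunk 2: at line 1 remove [zpemm,uqcb,piah] add [fjmg,rnx] -> 11 lines: ljw fjmg rnx roci xchvu wbo srah hwqcr wyyo hgtx lfc
Hunk 3: at line 2 remove [roci,xchvu] add [jjw,umj] -> 11 lines: ljw fjmg rnx jjw umj wbo srah hwqcr wyyo hgtx lfc
Hunk 4: at line 8 remove [wyyo] add [acbrm,cwz,esttl] -> 13 lines: ljw fjmg rnx jjw umj wbo srah hwqcr acbrm cwz esttl hgtx lfc
Final line 10: cwz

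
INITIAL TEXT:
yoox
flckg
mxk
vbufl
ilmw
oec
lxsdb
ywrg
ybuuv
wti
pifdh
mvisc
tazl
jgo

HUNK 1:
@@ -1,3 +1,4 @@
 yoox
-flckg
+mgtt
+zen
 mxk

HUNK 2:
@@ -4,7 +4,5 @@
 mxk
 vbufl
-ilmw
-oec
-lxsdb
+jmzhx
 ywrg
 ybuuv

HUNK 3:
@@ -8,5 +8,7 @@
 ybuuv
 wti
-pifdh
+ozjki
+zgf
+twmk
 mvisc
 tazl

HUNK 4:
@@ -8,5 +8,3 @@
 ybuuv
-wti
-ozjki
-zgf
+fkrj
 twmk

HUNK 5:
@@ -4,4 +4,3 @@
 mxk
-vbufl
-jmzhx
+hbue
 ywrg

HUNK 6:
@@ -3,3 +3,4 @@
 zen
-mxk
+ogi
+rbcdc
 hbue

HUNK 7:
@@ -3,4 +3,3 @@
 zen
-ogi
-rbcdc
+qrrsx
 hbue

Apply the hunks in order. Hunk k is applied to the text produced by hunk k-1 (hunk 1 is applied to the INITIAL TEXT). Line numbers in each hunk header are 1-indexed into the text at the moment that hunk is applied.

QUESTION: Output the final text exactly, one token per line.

Answer: yoox
mgtt
zen
qrrsx
hbue
ywrg
ybuuv
fkrj
twmk
mvisc
tazl
jgo

Derivation:
Hunk 1: at line 1 remove [flckg] add [mgtt,zen] -> 15 lines: yoox mgtt zen mxk vbufl ilmw oec lxsdb ywrg ybuuv wti pifdh mvisc tazl jgo
Hunk 2: at line 4 remove [ilmw,oec,lxsdb] add [jmzhx] -> 13 lines: yoox mgtt zen mxk vbufl jmzhx ywrg ybuuv wti pifdh mvisc tazl jgo
Hunk 3: at line 8 remove [pifdh] add [ozjki,zgf,twmk] -> 15 lines: yoox mgtt zen mxk vbufl jmzhx ywrg ybuuv wti ozjki zgf twmk mvisc tazl jgo
Hunk 4: at line 8 remove [wti,ozjki,zgf] add [fkrj] -> 13 lines: yoox mgtt zen mxk vbufl jmzhx ywrg ybuuv fkrj twmk mvisc tazl jgo
Hunk 5: at line 4 remove [vbufl,jmzhx] add [hbue] -> 12 lines: yoox mgtt zen mxk hbue ywrg ybuuv fkrj twmk mvisc tazl jgo
Hunk 6: at line 3 remove [mxk] add [ogi,rbcdc] -> 13 lines: yoox mgtt zen ogi rbcdc hbue ywrg ybuuv fkrj twmk mvisc tazl jgo
Hunk 7: at line 3 remove [ogi,rbcdc] add [qrrsx] -> 12 lines: yoox mgtt zen qrrsx hbue ywrg ybuuv fkrj twmk mvisc tazl jgo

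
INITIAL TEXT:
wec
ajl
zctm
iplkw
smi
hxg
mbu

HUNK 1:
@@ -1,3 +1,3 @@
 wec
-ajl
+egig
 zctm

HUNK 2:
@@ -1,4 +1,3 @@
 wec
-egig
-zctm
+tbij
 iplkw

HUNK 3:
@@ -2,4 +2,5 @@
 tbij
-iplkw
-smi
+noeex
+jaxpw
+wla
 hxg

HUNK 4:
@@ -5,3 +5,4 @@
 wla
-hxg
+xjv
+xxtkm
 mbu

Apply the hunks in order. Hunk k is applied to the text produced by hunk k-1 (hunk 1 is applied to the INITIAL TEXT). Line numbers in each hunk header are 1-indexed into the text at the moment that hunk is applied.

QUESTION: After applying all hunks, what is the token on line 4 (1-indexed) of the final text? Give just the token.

Hunk 1: at line 1 remove [ajl] add [egig] -> 7 lines: wec egig zctm iplkw smi hxg mbu
Hunk 2: at line 1 remove [egig,zctm] add [tbij] -> 6 lines: wec tbij iplkw smi hxg mbu
Hunk 3: at line 2 remove [iplkw,smi] add [noeex,jaxpw,wla] -> 7 lines: wec tbij noeex jaxpw wla hxg mbu
Hunk 4: at line 5 remove [hxg] add [xjv,xxtkm] -> 8 lines: wec tbij noeex jaxpw wla xjv xxtkm mbu
Final line 4: jaxpw

Answer: jaxpw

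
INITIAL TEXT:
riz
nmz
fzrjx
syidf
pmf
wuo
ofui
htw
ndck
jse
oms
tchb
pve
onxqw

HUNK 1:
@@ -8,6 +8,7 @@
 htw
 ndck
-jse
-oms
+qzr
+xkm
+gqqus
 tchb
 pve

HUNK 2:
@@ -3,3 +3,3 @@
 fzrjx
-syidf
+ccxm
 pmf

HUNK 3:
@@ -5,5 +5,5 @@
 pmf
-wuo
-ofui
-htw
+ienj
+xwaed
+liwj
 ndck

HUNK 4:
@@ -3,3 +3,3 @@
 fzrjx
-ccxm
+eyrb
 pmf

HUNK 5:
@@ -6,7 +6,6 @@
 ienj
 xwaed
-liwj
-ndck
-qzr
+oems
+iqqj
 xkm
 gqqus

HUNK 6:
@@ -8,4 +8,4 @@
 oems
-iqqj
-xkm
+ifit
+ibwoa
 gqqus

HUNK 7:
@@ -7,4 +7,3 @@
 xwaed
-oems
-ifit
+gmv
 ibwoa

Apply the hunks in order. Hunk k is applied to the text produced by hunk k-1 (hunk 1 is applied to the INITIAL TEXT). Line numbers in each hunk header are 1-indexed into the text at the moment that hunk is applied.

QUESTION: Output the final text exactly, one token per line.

Answer: riz
nmz
fzrjx
eyrb
pmf
ienj
xwaed
gmv
ibwoa
gqqus
tchb
pve
onxqw

Derivation:
Hunk 1: at line 8 remove [jse,oms] add [qzr,xkm,gqqus] -> 15 lines: riz nmz fzrjx syidf pmf wuo ofui htw ndck qzr xkm gqqus tchb pve onxqw
Hunk 2: at line 3 remove [syidf] add [ccxm] -> 15 lines: riz nmz fzrjx ccxm pmf wuo ofui htw ndck qzr xkm gqqus tchb pve onxqw
Hunk 3: at line 5 remove [wuo,ofui,htw] add [ienj,xwaed,liwj] -> 15 lines: riz nmz fzrjx ccxm pmf ienj xwaed liwj ndck qzr xkm gqqus tchb pve onxqw
Hunk 4: at line 3 remove [ccxm] add [eyrb] -> 15 lines: riz nmz fzrjx eyrb pmf ienj xwaed liwj ndck qzr xkm gqqus tchb pve onxqw
Hunk 5: at line 6 remove [liwj,ndck,qzr] add [oems,iqqj] -> 14 lines: riz nmz fzrjx eyrb pmf ienj xwaed oems iqqj xkm gqqus tchb pve onxqw
Hunk 6: at line 8 remove [iqqj,xkm] add [ifit,ibwoa] -> 14 lines: riz nmz fzrjx eyrb pmf ienj xwaed oems ifit ibwoa gqqus tchb pve onxqw
Hunk 7: at line 7 remove [oems,ifit] add [gmv] -> 13 lines: riz nmz fzrjx eyrb pmf ienj xwaed gmv ibwoa gqqus tchb pve onxqw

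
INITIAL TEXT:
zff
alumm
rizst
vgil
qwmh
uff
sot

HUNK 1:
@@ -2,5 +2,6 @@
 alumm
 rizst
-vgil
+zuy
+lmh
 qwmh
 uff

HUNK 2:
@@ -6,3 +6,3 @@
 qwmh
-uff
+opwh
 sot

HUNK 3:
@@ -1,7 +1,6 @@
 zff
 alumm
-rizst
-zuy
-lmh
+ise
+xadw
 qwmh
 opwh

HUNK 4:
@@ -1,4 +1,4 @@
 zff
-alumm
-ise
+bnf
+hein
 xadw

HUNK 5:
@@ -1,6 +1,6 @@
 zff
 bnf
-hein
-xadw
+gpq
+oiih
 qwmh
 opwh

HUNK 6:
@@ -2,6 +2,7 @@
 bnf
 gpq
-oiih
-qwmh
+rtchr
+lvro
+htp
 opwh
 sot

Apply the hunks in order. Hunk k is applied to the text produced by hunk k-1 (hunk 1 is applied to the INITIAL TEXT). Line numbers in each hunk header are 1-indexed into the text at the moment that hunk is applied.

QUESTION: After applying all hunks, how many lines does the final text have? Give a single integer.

Answer: 8

Derivation:
Hunk 1: at line 2 remove [vgil] add [zuy,lmh] -> 8 lines: zff alumm rizst zuy lmh qwmh uff sot
Hunk 2: at line 6 remove [uff] add [opwh] -> 8 lines: zff alumm rizst zuy lmh qwmh opwh sot
Hunk 3: at line 1 remove [rizst,zuy,lmh] add [ise,xadw] -> 7 lines: zff alumm ise xadw qwmh opwh sot
Hunk 4: at line 1 remove [alumm,ise] add [bnf,hein] -> 7 lines: zff bnf hein xadw qwmh opwh sot
Hunk 5: at line 1 remove [hein,xadw] add [gpq,oiih] -> 7 lines: zff bnf gpq oiih qwmh opwh sot
Hunk 6: at line 2 remove [oiih,qwmh] add [rtchr,lvro,htp] -> 8 lines: zff bnf gpq rtchr lvro htp opwh sot
Final line count: 8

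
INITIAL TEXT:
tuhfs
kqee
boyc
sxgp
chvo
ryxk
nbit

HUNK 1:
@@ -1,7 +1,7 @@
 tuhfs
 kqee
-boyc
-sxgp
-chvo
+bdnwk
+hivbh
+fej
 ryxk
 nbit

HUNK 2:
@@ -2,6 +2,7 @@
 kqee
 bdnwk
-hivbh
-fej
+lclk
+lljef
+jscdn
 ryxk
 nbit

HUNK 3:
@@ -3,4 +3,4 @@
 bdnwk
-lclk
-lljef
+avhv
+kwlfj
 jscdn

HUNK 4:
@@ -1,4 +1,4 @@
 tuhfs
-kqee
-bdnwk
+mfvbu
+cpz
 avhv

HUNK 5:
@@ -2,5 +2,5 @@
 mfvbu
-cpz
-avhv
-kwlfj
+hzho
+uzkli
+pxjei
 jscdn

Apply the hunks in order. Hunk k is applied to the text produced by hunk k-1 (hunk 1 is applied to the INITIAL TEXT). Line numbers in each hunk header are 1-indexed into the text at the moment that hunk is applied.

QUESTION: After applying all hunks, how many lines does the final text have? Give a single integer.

Hunk 1: at line 1 remove [boyc,sxgp,chvo] add [bdnwk,hivbh,fej] -> 7 lines: tuhfs kqee bdnwk hivbh fej ryxk nbit
Hunk 2: at line 2 remove [hivbh,fej] add [lclk,lljef,jscdn] -> 8 lines: tuhfs kqee bdnwk lclk lljef jscdn ryxk nbit
Hunk 3: at line 3 remove [lclk,lljef] add [avhv,kwlfj] -> 8 lines: tuhfs kqee bdnwk avhv kwlfj jscdn ryxk nbit
Hunk 4: at line 1 remove [kqee,bdnwk] add [mfvbu,cpz] -> 8 lines: tuhfs mfvbu cpz avhv kwlfj jscdn ryxk nbit
Hunk 5: at line 2 remove [cpz,avhv,kwlfj] add [hzho,uzkli,pxjei] -> 8 lines: tuhfs mfvbu hzho uzkli pxjei jscdn ryxk nbit
Final line count: 8

Answer: 8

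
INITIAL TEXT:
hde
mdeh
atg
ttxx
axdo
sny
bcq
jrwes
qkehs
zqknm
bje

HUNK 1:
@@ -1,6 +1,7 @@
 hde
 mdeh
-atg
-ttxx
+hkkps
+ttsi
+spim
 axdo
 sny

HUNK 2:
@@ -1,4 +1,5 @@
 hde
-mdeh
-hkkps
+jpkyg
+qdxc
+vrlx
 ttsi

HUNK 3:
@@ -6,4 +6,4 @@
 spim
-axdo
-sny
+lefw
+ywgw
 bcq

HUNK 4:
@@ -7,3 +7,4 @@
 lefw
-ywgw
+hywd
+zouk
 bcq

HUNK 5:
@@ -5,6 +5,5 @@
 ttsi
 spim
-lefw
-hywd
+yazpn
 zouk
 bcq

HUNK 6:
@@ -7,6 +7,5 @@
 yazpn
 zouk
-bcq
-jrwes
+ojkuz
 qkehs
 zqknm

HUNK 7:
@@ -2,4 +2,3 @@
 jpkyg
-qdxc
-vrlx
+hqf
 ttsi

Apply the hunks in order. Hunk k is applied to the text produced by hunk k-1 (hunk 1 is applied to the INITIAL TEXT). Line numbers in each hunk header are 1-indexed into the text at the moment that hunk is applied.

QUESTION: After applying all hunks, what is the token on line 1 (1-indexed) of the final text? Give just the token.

Hunk 1: at line 1 remove [atg,ttxx] add [hkkps,ttsi,spim] -> 12 lines: hde mdeh hkkps ttsi spim axdo sny bcq jrwes qkehs zqknm bje
Hunk 2: at line 1 remove [mdeh,hkkps] add [jpkyg,qdxc,vrlx] -> 13 lines: hde jpkyg qdxc vrlx ttsi spim axdo sny bcq jrwes qkehs zqknm bje
Hunk 3: at line 6 remove [axdo,sny] add [lefw,ywgw] -> 13 lines: hde jpkyg qdxc vrlx ttsi spim lefw ywgw bcq jrwes qkehs zqknm bje
Hunk 4: at line 7 remove [ywgw] add [hywd,zouk] -> 14 lines: hde jpkyg qdxc vrlx ttsi spim lefw hywd zouk bcq jrwes qkehs zqknm bje
Hunk 5: at line 5 remove [lefw,hywd] add [yazpn] -> 13 lines: hde jpkyg qdxc vrlx ttsi spim yazpn zouk bcq jrwes qkehs zqknm bje
Hunk 6: at line 7 remove [bcq,jrwes] add [ojkuz] -> 12 lines: hde jpkyg qdxc vrlx ttsi spim yazpn zouk ojkuz qkehs zqknm bje
Hunk 7: at line 2 remove [qdxc,vrlx] add [hqf] -> 11 lines: hde jpkyg hqf ttsi spim yazpn zouk ojkuz qkehs zqknm bje
Final line 1: hde

Answer: hde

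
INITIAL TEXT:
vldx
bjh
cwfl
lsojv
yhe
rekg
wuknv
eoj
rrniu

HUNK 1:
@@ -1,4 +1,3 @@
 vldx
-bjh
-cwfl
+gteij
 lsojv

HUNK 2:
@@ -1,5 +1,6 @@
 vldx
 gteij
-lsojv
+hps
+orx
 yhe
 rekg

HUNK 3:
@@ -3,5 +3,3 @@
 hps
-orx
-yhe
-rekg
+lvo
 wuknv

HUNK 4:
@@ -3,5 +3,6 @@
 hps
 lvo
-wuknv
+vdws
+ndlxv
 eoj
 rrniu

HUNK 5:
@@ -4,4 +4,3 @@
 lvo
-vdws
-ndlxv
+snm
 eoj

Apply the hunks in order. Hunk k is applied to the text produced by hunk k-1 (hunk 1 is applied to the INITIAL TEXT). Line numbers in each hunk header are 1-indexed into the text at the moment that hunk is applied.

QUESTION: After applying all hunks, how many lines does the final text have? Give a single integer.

Hunk 1: at line 1 remove [bjh,cwfl] add [gteij] -> 8 lines: vldx gteij lsojv yhe rekg wuknv eoj rrniu
Hunk 2: at line 1 remove [lsojv] add [hps,orx] -> 9 lines: vldx gteij hps orx yhe rekg wuknv eoj rrniu
Hunk 3: at line 3 remove [orx,yhe,rekg] add [lvo] -> 7 lines: vldx gteij hps lvo wuknv eoj rrniu
Hunk 4: at line 3 remove [wuknv] add [vdws,ndlxv] -> 8 lines: vldx gteij hps lvo vdws ndlxv eoj rrniu
Hunk 5: at line 4 remove [vdws,ndlxv] add [snm] -> 7 lines: vldx gteij hps lvo snm eoj rrniu
Final line count: 7

Answer: 7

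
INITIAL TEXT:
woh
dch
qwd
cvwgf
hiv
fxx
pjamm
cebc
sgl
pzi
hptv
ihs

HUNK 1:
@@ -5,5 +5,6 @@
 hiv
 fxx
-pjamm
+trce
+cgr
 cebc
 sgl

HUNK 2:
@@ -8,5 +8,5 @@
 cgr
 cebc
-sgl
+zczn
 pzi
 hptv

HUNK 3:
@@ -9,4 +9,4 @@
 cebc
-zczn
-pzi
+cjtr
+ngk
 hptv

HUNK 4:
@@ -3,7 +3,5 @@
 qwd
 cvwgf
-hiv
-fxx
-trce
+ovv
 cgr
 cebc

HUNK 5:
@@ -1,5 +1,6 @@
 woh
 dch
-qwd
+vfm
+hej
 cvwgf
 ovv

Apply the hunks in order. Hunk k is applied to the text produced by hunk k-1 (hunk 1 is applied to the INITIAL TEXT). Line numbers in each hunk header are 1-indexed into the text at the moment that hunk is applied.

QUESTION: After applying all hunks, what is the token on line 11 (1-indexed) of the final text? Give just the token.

Answer: hptv

Derivation:
Hunk 1: at line 5 remove [pjamm] add [trce,cgr] -> 13 lines: woh dch qwd cvwgf hiv fxx trce cgr cebc sgl pzi hptv ihs
Hunk 2: at line 8 remove [sgl] add [zczn] -> 13 lines: woh dch qwd cvwgf hiv fxx trce cgr cebc zczn pzi hptv ihs
Hunk 3: at line 9 remove [zczn,pzi] add [cjtr,ngk] -> 13 lines: woh dch qwd cvwgf hiv fxx trce cgr cebc cjtr ngk hptv ihs
Hunk 4: at line 3 remove [hiv,fxx,trce] add [ovv] -> 11 lines: woh dch qwd cvwgf ovv cgr cebc cjtr ngk hptv ihs
Hunk 5: at line 1 remove [qwd] add [vfm,hej] -> 12 lines: woh dch vfm hej cvwgf ovv cgr cebc cjtr ngk hptv ihs
Final line 11: hptv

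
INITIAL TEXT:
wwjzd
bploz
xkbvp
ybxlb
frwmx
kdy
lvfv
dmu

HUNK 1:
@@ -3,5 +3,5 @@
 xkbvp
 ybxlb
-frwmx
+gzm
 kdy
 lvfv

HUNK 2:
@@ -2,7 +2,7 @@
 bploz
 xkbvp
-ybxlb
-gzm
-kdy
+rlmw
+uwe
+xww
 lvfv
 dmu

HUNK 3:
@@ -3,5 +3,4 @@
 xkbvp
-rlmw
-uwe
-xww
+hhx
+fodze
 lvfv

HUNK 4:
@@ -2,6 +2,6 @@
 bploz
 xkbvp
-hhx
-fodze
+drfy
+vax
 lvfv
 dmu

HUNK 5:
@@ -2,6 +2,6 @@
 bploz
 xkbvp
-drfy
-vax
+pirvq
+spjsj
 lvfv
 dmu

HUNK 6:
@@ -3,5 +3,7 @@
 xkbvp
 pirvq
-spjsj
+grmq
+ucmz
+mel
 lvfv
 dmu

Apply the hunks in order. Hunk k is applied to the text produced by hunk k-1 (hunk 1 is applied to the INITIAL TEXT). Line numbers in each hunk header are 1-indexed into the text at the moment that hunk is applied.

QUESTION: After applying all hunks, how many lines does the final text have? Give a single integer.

Answer: 9

Derivation:
Hunk 1: at line 3 remove [frwmx] add [gzm] -> 8 lines: wwjzd bploz xkbvp ybxlb gzm kdy lvfv dmu
Hunk 2: at line 2 remove [ybxlb,gzm,kdy] add [rlmw,uwe,xww] -> 8 lines: wwjzd bploz xkbvp rlmw uwe xww lvfv dmu
Hunk 3: at line 3 remove [rlmw,uwe,xww] add [hhx,fodze] -> 7 lines: wwjzd bploz xkbvp hhx fodze lvfv dmu
Hunk 4: at line 2 remove [hhx,fodze] add [drfy,vax] -> 7 lines: wwjzd bploz xkbvp drfy vax lvfv dmu
Hunk 5: at line 2 remove [drfy,vax] add [pirvq,spjsj] -> 7 lines: wwjzd bploz xkbvp pirvq spjsj lvfv dmu
Hunk 6: at line 3 remove [spjsj] add [grmq,ucmz,mel] -> 9 lines: wwjzd bploz xkbvp pirvq grmq ucmz mel lvfv dmu
Final line count: 9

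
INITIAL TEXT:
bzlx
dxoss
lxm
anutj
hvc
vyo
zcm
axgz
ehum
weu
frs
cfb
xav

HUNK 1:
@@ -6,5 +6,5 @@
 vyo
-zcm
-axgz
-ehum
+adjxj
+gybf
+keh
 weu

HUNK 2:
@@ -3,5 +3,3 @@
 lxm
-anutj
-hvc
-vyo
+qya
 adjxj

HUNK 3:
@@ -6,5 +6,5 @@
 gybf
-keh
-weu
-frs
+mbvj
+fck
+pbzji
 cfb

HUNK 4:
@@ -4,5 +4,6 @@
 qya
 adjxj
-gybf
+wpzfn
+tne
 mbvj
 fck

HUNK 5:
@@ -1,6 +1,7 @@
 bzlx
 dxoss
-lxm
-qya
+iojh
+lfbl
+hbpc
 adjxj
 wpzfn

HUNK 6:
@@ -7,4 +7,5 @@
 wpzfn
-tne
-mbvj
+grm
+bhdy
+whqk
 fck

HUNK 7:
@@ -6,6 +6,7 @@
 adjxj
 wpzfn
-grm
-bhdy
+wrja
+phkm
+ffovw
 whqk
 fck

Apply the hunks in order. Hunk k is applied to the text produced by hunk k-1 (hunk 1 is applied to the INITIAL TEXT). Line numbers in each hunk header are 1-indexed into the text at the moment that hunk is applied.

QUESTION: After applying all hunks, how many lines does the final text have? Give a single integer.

Answer: 15

Derivation:
Hunk 1: at line 6 remove [zcm,axgz,ehum] add [adjxj,gybf,keh] -> 13 lines: bzlx dxoss lxm anutj hvc vyo adjxj gybf keh weu frs cfb xav
Hunk 2: at line 3 remove [anutj,hvc,vyo] add [qya] -> 11 lines: bzlx dxoss lxm qya adjxj gybf keh weu frs cfb xav
Hunk 3: at line 6 remove [keh,weu,frs] add [mbvj,fck,pbzji] -> 11 lines: bzlx dxoss lxm qya adjxj gybf mbvj fck pbzji cfb xav
Hunk 4: at line 4 remove [gybf] add [wpzfn,tne] -> 12 lines: bzlx dxoss lxm qya adjxj wpzfn tne mbvj fck pbzji cfb xav
Hunk 5: at line 1 remove [lxm,qya] add [iojh,lfbl,hbpc] -> 13 lines: bzlx dxoss iojh lfbl hbpc adjxj wpzfn tne mbvj fck pbzji cfb xav
Hunk 6: at line 7 remove [tne,mbvj] add [grm,bhdy,whqk] -> 14 lines: bzlx dxoss iojh lfbl hbpc adjxj wpzfn grm bhdy whqk fck pbzji cfb xav
Hunk 7: at line 6 remove [grm,bhdy] add [wrja,phkm,ffovw] -> 15 lines: bzlx dxoss iojh lfbl hbpc adjxj wpzfn wrja phkm ffovw whqk fck pbzji cfb xav
Final line count: 15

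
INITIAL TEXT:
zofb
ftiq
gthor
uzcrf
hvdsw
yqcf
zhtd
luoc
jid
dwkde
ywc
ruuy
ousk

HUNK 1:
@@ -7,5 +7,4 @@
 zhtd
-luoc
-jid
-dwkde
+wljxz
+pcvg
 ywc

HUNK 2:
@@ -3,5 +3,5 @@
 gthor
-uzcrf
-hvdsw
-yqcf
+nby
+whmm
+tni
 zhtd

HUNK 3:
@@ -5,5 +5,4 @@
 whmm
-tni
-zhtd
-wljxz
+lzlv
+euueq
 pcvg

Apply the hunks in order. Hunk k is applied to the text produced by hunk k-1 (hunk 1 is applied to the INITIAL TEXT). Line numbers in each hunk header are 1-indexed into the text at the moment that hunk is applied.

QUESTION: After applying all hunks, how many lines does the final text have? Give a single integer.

Hunk 1: at line 7 remove [luoc,jid,dwkde] add [wljxz,pcvg] -> 12 lines: zofb ftiq gthor uzcrf hvdsw yqcf zhtd wljxz pcvg ywc ruuy ousk
Hunk 2: at line 3 remove [uzcrf,hvdsw,yqcf] add [nby,whmm,tni] -> 12 lines: zofb ftiq gthor nby whmm tni zhtd wljxz pcvg ywc ruuy ousk
Hunk 3: at line 5 remove [tni,zhtd,wljxz] add [lzlv,euueq] -> 11 lines: zofb ftiq gthor nby whmm lzlv euueq pcvg ywc ruuy ousk
Final line count: 11

Answer: 11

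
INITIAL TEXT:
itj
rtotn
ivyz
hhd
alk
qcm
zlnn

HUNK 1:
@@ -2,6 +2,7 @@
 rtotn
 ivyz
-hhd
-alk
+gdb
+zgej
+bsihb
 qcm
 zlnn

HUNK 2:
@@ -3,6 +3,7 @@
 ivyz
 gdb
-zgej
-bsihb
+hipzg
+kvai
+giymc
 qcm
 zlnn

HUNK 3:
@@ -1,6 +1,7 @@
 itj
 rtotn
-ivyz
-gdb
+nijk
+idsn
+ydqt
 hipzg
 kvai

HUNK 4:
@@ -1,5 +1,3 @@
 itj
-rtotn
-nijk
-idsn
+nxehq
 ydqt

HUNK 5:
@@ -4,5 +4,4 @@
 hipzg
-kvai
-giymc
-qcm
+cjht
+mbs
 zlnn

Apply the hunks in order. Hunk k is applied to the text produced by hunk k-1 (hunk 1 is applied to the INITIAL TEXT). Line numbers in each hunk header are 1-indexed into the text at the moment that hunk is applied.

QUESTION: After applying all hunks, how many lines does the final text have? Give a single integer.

Answer: 7

Derivation:
Hunk 1: at line 2 remove [hhd,alk] add [gdb,zgej,bsihb] -> 8 lines: itj rtotn ivyz gdb zgej bsihb qcm zlnn
Hunk 2: at line 3 remove [zgej,bsihb] add [hipzg,kvai,giymc] -> 9 lines: itj rtotn ivyz gdb hipzg kvai giymc qcm zlnn
Hunk 3: at line 1 remove [ivyz,gdb] add [nijk,idsn,ydqt] -> 10 lines: itj rtotn nijk idsn ydqt hipzg kvai giymc qcm zlnn
Hunk 4: at line 1 remove [rtotn,nijk,idsn] add [nxehq] -> 8 lines: itj nxehq ydqt hipzg kvai giymc qcm zlnn
Hunk 5: at line 4 remove [kvai,giymc,qcm] add [cjht,mbs] -> 7 lines: itj nxehq ydqt hipzg cjht mbs zlnn
Final line count: 7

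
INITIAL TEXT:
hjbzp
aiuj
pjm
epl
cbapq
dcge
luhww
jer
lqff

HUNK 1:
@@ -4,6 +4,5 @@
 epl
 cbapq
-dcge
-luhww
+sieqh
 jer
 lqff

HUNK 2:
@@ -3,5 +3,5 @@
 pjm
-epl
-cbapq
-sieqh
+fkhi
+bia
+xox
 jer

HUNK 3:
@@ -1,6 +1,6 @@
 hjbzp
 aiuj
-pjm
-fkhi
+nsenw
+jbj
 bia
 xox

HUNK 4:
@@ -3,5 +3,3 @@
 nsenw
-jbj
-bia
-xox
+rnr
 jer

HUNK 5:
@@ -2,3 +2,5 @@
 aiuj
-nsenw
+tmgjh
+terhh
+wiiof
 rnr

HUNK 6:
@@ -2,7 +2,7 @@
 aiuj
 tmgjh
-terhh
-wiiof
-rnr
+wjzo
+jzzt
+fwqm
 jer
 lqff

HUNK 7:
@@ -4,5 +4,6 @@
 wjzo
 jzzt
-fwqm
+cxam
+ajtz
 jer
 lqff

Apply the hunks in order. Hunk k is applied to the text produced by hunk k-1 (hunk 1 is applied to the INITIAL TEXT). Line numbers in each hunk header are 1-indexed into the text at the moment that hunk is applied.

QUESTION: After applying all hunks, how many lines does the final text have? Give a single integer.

Answer: 9

Derivation:
Hunk 1: at line 4 remove [dcge,luhww] add [sieqh] -> 8 lines: hjbzp aiuj pjm epl cbapq sieqh jer lqff
Hunk 2: at line 3 remove [epl,cbapq,sieqh] add [fkhi,bia,xox] -> 8 lines: hjbzp aiuj pjm fkhi bia xox jer lqff
Hunk 3: at line 1 remove [pjm,fkhi] add [nsenw,jbj] -> 8 lines: hjbzp aiuj nsenw jbj bia xox jer lqff
Hunk 4: at line 3 remove [jbj,bia,xox] add [rnr] -> 6 lines: hjbzp aiuj nsenw rnr jer lqff
Hunk 5: at line 2 remove [nsenw] add [tmgjh,terhh,wiiof] -> 8 lines: hjbzp aiuj tmgjh terhh wiiof rnr jer lqff
Hunk 6: at line 2 remove [terhh,wiiof,rnr] add [wjzo,jzzt,fwqm] -> 8 lines: hjbzp aiuj tmgjh wjzo jzzt fwqm jer lqff
Hunk 7: at line 4 remove [fwqm] add [cxam,ajtz] -> 9 lines: hjbzp aiuj tmgjh wjzo jzzt cxam ajtz jer lqff
Final line count: 9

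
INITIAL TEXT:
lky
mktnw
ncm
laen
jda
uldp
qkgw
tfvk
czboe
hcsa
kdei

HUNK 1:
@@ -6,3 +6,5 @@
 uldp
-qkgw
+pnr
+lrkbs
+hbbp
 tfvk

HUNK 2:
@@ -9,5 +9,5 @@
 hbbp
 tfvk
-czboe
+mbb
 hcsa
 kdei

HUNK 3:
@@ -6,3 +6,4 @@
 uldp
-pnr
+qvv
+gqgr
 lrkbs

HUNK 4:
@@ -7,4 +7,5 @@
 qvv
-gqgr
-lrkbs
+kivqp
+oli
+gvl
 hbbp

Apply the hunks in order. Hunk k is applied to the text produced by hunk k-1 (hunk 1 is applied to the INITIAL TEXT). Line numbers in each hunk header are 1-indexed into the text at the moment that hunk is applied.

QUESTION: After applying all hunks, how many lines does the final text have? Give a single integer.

Answer: 15

Derivation:
Hunk 1: at line 6 remove [qkgw] add [pnr,lrkbs,hbbp] -> 13 lines: lky mktnw ncm laen jda uldp pnr lrkbs hbbp tfvk czboe hcsa kdei
Hunk 2: at line 9 remove [czboe] add [mbb] -> 13 lines: lky mktnw ncm laen jda uldp pnr lrkbs hbbp tfvk mbb hcsa kdei
Hunk 3: at line 6 remove [pnr] add [qvv,gqgr] -> 14 lines: lky mktnw ncm laen jda uldp qvv gqgr lrkbs hbbp tfvk mbb hcsa kdei
Hunk 4: at line 7 remove [gqgr,lrkbs] add [kivqp,oli,gvl] -> 15 lines: lky mktnw ncm laen jda uldp qvv kivqp oli gvl hbbp tfvk mbb hcsa kdei
Final line count: 15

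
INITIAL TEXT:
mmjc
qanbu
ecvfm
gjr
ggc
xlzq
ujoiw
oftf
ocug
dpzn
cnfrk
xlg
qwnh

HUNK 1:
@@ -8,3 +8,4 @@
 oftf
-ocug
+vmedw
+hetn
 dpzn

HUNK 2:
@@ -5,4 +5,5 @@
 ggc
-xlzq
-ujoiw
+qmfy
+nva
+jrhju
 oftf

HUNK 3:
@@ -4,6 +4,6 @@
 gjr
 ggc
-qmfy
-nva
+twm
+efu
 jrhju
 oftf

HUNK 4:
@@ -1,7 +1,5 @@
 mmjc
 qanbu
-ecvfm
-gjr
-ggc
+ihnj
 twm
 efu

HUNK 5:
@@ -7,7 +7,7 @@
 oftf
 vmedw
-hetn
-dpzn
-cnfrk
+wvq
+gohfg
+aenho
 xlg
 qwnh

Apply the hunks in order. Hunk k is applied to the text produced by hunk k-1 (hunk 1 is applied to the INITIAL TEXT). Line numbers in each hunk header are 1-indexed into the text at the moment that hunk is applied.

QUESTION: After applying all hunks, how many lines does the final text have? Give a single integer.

Hunk 1: at line 8 remove [ocug] add [vmedw,hetn] -> 14 lines: mmjc qanbu ecvfm gjr ggc xlzq ujoiw oftf vmedw hetn dpzn cnfrk xlg qwnh
Hunk 2: at line 5 remove [xlzq,ujoiw] add [qmfy,nva,jrhju] -> 15 lines: mmjc qanbu ecvfm gjr ggc qmfy nva jrhju oftf vmedw hetn dpzn cnfrk xlg qwnh
Hunk 3: at line 4 remove [qmfy,nva] add [twm,efu] -> 15 lines: mmjc qanbu ecvfm gjr ggc twm efu jrhju oftf vmedw hetn dpzn cnfrk xlg qwnh
Hunk 4: at line 1 remove [ecvfm,gjr,ggc] add [ihnj] -> 13 lines: mmjc qanbu ihnj twm efu jrhju oftf vmedw hetn dpzn cnfrk xlg qwnh
Hunk 5: at line 7 remove [hetn,dpzn,cnfrk] add [wvq,gohfg,aenho] -> 13 lines: mmjc qanbu ihnj twm efu jrhju oftf vmedw wvq gohfg aenho xlg qwnh
Final line count: 13

Answer: 13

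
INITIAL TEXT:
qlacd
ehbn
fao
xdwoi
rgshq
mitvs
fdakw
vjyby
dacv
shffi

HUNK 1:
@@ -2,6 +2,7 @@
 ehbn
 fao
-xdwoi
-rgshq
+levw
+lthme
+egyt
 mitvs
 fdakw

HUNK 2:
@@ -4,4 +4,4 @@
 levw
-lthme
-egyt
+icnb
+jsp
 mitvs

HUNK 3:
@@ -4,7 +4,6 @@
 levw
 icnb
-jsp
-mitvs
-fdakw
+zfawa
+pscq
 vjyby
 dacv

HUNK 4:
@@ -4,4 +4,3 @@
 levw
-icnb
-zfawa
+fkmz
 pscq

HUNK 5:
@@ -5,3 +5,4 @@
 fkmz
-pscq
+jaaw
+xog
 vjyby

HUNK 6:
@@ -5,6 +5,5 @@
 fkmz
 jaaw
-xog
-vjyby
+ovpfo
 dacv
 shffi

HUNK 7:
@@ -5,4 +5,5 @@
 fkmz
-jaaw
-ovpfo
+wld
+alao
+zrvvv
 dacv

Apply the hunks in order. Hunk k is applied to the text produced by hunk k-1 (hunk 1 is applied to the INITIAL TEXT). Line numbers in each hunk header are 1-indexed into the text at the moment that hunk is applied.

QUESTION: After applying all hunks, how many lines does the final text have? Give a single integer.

Hunk 1: at line 2 remove [xdwoi,rgshq] add [levw,lthme,egyt] -> 11 lines: qlacd ehbn fao levw lthme egyt mitvs fdakw vjyby dacv shffi
Hunk 2: at line 4 remove [lthme,egyt] add [icnb,jsp] -> 11 lines: qlacd ehbn fao levw icnb jsp mitvs fdakw vjyby dacv shffi
Hunk 3: at line 4 remove [jsp,mitvs,fdakw] add [zfawa,pscq] -> 10 lines: qlacd ehbn fao levw icnb zfawa pscq vjyby dacv shffi
Hunk 4: at line 4 remove [icnb,zfawa] add [fkmz] -> 9 lines: qlacd ehbn fao levw fkmz pscq vjyby dacv shffi
Hunk 5: at line 5 remove [pscq] add [jaaw,xog] -> 10 lines: qlacd ehbn fao levw fkmz jaaw xog vjyby dacv shffi
Hunk 6: at line 5 remove [xog,vjyby] add [ovpfo] -> 9 lines: qlacd ehbn fao levw fkmz jaaw ovpfo dacv shffi
Hunk 7: at line 5 remove [jaaw,ovpfo] add [wld,alao,zrvvv] -> 10 lines: qlacd ehbn fao levw fkmz wld alao zrvvv dacv shffi
Final line count: 10

Answer: 10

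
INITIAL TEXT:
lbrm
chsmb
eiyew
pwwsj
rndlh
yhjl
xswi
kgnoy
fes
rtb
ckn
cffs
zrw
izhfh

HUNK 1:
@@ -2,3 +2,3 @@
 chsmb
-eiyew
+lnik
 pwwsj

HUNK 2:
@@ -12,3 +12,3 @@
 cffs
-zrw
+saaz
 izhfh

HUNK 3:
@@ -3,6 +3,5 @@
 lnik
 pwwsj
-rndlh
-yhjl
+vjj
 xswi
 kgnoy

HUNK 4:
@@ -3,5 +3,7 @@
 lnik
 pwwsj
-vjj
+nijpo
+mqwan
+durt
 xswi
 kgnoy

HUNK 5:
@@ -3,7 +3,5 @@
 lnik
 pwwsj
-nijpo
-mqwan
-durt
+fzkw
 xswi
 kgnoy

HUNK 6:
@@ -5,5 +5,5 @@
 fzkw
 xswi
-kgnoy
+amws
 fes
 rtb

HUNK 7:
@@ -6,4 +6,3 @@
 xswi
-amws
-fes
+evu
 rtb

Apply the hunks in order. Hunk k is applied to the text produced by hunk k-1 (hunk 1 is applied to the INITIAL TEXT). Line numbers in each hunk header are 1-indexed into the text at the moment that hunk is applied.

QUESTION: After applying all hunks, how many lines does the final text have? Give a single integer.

Answer: 12

Derivation:
Hunk 1: at line 2 remove [eiyew] add [lnik] -> 14 lines: lbrm chsmb lnik pwwsj rndlh yhjl xswi kgnoy fes rtb ckn cffs zrw izhfh
Hunk 2: at line 12 remove [zrw] add [saaz] -> 14 lines: lbrm chsmb lnik pwwsj rndlh yhjl xswi kgnoy fes rtb ckn cffs saaz izhfh
Hunk 3: at line 3 remove [rndlh,yhjl] add [vjj] -> 13 lines: lbrm chsmb lnik pwwsj vjj xswi kgnoy fes rtb ckn cffs saaz izhfh
Hunk 4: at line 3 remove [vjj] add [nijpo,mqwan,durt] -> 15 lines: lbrm chsmb lnik pwwsj nijpo mqwan durt xswi kgnoy fes rtb ckn cffs saaz izhfh
Hunk 5: at line 3 remove [nijpo,mqwan,durt] add [fzkw] -> 13 lines: lbrm chsmb lnik pwwsj fzkw xswi kgnoy fes rtb ckn cffs saaz izhfh
Hunk 6: at line 5 remove [kgnoy] add [amws] -> 13 lines: lbrm chsmb lnik pwwsj fzkw xswi amws fes rtb ckn cffs saaz izhfh
Hunk 7: at line 6 remove [amws,fes] add [evu] -> 12 lines: lbrm chsmb lnik pwwsj fzkw xswi evu rtb ckn cffs saaz izhfh
Final line count: 12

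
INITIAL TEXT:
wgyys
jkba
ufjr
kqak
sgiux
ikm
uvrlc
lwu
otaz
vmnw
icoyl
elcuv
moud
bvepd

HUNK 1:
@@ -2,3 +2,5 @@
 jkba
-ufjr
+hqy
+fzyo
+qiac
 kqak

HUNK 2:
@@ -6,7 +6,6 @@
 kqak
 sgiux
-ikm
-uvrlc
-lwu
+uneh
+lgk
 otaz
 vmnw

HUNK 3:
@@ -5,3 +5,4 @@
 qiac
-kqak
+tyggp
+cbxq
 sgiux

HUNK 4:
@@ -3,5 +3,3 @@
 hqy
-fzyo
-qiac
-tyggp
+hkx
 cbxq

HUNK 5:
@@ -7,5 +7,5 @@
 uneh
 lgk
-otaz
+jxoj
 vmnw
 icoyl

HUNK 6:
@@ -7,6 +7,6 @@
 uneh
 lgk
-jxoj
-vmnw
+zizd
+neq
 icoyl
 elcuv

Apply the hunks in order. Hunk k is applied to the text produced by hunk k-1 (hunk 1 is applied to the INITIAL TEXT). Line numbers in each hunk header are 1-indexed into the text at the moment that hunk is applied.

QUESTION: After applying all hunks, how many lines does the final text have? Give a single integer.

Hunk 1: at line 2 remove [ufjr] add [hqy,fzyo,qiac] -> 16 lines: wgyys jkba hqy fzyo qiac kqak sgiux ikm uvrlc lwu otaz vmnw icoyl elcuv moud bvepd
Hunk 2: at line 6 remove [ikm,uvrlc,lwu] add [uneh,lgk] -> 15 lines: wgyys jkba hqy fzyo qiac kqak sgiux uneh lgk otaz vmnw icoyl elcuv moud bvepd
Hunk 3: at line 5 remove [kqak] add [tyggp,cbxq] -> 16 lines: wgyys jkba hqy fzyo qiac tyggp cbxq sgiux uneh lgk otaz vmnw icoyl elcuv moud bvepd
Hunk 4: at line 3 remove [fzyo,qiac,tyggp] add [hkx] -> 14 lines: wgyys jkba hqy hkx cbxq sgiux uneh lgk otaz vmnw icoyl elcuv moud bvepd
Hunk 5: at line 7 remove [otaz] add [jxoj] -> 14 lines: wgyys jkba hqy hkx cbxq sgiux uneh lgk jxoj vmnw icoyl elcuv moud bvepd
Hunk 6: at line 7 remove [jxoj,vmnw] add [zizd,neq] -> 14 lines: wgyys jkba hqy hkx cbxq sgiux uneh lgk zizd neq icoyl elcuv moud bvepd
Final line count: 14

Answer: 14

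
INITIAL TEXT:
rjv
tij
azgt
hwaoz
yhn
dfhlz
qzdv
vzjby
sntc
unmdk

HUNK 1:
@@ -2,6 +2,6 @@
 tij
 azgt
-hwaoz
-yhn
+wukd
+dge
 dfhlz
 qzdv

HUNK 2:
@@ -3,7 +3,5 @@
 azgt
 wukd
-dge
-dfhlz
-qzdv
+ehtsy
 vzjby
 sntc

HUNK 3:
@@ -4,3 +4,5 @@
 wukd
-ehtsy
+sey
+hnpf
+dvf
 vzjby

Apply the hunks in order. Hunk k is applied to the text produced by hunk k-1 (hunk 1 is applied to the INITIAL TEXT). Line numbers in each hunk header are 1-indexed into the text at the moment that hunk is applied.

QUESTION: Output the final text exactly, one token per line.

Answer: rjv
tij
azgt
wukd
sey
hnpf
dvf
vzjby
sntc
unmdk

Derivation:
Hunk 1: at line 2 remove [hwaoz,yhn] add [wukd,dge] -> 10 lines: rjv tij azgt wukd dge dfhlz qzdv vzjby sntc unmdk
Hunk 2: at line 3 remove [dge,dfhlz,qzdv] add [ehtsy] -> 8 lines: rjv tij azgt wukd ehtsy vzjby sntc unmdk
Hunk 3: at line 4 remove [ehtsy] add [sey,hnpf,dvf] -> 10 lines: rjv tij azgt wukd sey hnpf dvf vzjby sntc unmdk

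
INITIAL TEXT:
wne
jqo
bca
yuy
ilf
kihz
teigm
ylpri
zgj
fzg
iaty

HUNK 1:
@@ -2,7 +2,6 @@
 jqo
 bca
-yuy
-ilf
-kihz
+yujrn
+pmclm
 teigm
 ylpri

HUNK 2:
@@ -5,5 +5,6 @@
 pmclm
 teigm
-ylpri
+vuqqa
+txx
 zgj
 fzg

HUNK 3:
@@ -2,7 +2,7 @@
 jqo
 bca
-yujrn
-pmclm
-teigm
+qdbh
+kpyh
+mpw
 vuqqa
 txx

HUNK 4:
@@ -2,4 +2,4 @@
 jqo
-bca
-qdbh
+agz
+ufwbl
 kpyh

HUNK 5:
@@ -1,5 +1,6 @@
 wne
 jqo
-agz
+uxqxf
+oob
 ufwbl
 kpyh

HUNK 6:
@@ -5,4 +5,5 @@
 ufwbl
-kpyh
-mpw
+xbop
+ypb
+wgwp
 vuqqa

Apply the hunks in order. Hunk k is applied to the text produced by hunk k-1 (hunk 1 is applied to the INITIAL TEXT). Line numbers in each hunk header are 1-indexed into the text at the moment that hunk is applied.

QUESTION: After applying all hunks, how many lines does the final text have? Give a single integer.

Answer: 13

Derivation:
Hunk 1: at line 2 remove [yuy,ilf,kihz] add [yujrn,pmclm] -> 10 lines: wne jqo bca yujrn pmclm teigm ylpri zgj fzg iaty
Hunk 2: at line 5 remove [ylpri] add [vuqqa,txx] -> 11 lines: wne jqo bca yujrn pmclm teigm vuqqa txx zgj fzg iaty
Hunk 3: at line 2 remove [yujrn,pmclm,teigm] add [qdbh,kpyh,mpw] -> 11 lines: wne jqo bca qdbh kpyh mpw vuqqa txx zgj fzg iaty
Hunk 4: at line 2 remove [bca,qdbh] add [agz,ufwbl] -> 11 lines: wne jqo agz ufwbl kpyh mpw vuqqa txx zgj fzg iaty
Hunk 5: at line 1 remove [agz] add [uxqxf,oob] -> 12 lines: wne jqo uxqxf oob ufwbl kpyh mpw vuqqa txx zgj fzg iaty
Hunk 6: at line 5 remove [kpyh,mpw] add [xbop,ypb,wgwp] -> 13 lines: wne jqo uxqxf oob ufwbl xbop ypb wgwp vuqqa txx zgj fzg iaty
Final line count: 13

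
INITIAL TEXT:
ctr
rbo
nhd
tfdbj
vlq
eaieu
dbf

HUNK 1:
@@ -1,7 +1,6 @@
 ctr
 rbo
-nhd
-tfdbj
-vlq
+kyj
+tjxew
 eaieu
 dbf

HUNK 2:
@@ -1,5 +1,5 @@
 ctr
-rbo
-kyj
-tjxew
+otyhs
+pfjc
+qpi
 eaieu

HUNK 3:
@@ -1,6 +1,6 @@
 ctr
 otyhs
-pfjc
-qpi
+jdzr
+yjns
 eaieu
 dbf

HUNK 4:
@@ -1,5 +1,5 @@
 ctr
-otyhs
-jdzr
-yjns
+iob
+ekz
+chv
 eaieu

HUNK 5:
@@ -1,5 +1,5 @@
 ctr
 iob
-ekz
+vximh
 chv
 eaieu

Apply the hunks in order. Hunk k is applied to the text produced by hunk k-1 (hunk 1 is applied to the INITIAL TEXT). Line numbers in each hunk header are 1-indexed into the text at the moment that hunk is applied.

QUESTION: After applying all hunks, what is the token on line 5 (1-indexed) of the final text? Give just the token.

Answer: eaieu

Derivation:
Hunk 1: at line 1 remove [nhd,tfdbj,vlq] add [kyj,tjxew] -> 6 lines: ctr rbo kyj tjxew eaieu dbf
Hunk 2: at line 1 remove [rbo,kyj,tjxew] add [otyhs,pfjc,qpi] -> 6 lines: ctr otyhs pfjc qpi eaieu dbf
Hunk 3: at line 1 remove [pfjc,qpi] add [jdzr,yjns] -> 6 lines: ctr otyhs jdzr yjns eaieu dbf
Hunk 4: at line 1 remove [otyhs,jdzr,yjns] add [iob,ekz,chv] -> 6 lines: ctr iob ekz chv eaieu dbf
Hunk 5: at line 1 remove [ekz] add [vximh] -> 6 lines: ctr iob vximh chv eaieu dbf
Final line 5: eaieu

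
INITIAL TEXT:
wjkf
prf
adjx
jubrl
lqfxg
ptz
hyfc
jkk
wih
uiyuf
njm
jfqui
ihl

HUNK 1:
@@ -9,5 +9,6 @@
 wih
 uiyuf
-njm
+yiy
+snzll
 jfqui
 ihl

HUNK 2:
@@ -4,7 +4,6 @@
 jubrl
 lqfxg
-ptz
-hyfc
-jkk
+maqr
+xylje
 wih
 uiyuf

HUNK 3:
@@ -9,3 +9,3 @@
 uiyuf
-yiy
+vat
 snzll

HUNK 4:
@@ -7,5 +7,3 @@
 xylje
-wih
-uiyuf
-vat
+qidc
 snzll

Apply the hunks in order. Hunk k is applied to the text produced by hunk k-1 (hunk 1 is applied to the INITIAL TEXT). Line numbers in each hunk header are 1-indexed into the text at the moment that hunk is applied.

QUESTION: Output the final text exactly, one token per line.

Answer: wjkf
prf
adjx
jubrl
lqfxg
maqr
xylje
qidc
snzll
jfqui
ihl

Derivation:
Hunk 1: at line 9 remove [njm] add [yiy,snzll] -> 14 lines: wjkf prf adjx jubrl lqfxg ptz hyfc jkk wih uiyuf yiy snzll jfqui ihl
Hunk 2: at line 4 remove [ptz,hyfc,jkk] add [maqr,xylje] -> 13 lines: wjkf prf adjx jubrl lqfxg maqr xylje wih uiyuf yiy snzll jfqui ihl
Hunk 3: at line 9 remove [yiy] add [vat] -> 13 lines: wjkf prf adjx jubrl lqfxg maqr xylje wih uiyuf vat snzll jfqui ihl
Hunk 4: at line 7 remove [wih,uiyuf,vat] add [qidc] -> 11 lines: wjkf prf adjx jubrl lqfxg maqr xylje qidc snzll jfqui ihl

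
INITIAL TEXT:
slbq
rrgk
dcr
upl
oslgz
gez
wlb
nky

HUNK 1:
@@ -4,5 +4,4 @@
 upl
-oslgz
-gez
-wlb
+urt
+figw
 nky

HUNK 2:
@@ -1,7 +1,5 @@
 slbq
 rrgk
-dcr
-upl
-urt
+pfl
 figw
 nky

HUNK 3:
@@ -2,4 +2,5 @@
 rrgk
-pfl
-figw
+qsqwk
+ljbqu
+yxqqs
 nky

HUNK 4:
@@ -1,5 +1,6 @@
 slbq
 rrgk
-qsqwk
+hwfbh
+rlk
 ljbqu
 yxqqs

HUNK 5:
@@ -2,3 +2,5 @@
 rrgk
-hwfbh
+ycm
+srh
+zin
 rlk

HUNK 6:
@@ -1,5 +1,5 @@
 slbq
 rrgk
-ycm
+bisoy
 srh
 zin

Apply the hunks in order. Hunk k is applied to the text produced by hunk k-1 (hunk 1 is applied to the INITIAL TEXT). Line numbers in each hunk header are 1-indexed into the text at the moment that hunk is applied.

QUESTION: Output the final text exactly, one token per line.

Hunk 1: at line 4 remove [oslgz,gez,wlb] add [urt,figw] -> 7 lines: slbq rrgk dcr upl urt figw nky
Hunk 2: at line 1 remove [dcr,upl,urt] add [pfl] -> 5 lines: slbq rrgk pfl figw nky
Hunk 3: at line 2 remove [pfl,figw] add [qsqwk,ljbqu,yxqqs] -> 6 lines: slbq rrgk qsqwk ljbqu yxqqs nky
Hunk 4: at line 1 remove [qsqwk] add [hwfbh,rlk] -> 7 lines: slbq rrgk hwfbh rlk ljbqu yxqqs nky
Hunk 5: at line 2 remove [hwfbh] add [ycm,srh,zin] -> 9 lines: slbq rrgk ycm srh zin rlk ljbqu yxqqs nky
Hunk 6: at line 1 remove [ycm] add [bisoy] -> 9 lines: slbq rrgk bisoy srh zin rlk ljbqu yxqqs nky

Answer: slbq
rrgk
bisoy
srh
zin
rlk
ljbqu
yxqqs
nky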